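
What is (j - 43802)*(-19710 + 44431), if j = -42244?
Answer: -2127143166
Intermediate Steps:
(j - 43802)*(-19710 + 44431) = (-42244 - 43802)*(-19710 + 44431) = -86046*24721 = -2127143166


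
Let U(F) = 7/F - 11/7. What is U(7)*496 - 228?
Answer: -3580/7 ≈ -511.43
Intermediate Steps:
U(F) = -11/7 + 7/F (U(F) = 7/F - 11*⅐ = 7/F - 11/7 = -11/7 + 7/F)
U(7)*496 - 228 = (-11/7 + 7/7)*496 - 228 = (-11/7 + 7*(⅐))*496 - 228 = (-11/7 + 1)*496 - 228 = -4/7*496 - 228 = -1984/7 - 228 = -3580/7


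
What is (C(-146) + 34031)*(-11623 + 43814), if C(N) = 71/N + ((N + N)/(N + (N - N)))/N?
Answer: 2190951651/2 ≈ 1.0955e+9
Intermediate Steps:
C(N) = 73/N (C(N) = 71/N + ((2*N)/(N + 0))/N = 71/N + ((2*N)/N)/N = 71/N + 2/N = 73/N)
(C(-146) + 34031)*(-11623 + 43814) = (73/(-146) + 34031)*(-11623 + 43814) = (73*(-1/146) + 34031)*32191 = (-½ + 34031)*32191 = (68061/2)*32191 = 2190951651/2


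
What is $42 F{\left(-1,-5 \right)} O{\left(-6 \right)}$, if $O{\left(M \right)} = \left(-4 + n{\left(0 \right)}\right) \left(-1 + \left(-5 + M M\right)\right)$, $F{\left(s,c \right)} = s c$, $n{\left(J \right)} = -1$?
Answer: $-31500$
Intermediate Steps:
$F{\left(s,c \right)} = c s$
$O{\left(M \right)} = 30 - 5 M^{2}$ ($O{\left(M \right)} = \left(-4 - 1\right) \left(-1 + \left(-5 + M M\right)\right) = - 5 \left(-1 + \left(-5 + M^{2}\right)\right) = - 5 \left(-6 + M^{2}\right) = 30 - 5 M^{2}$)
$42 F{\left(-1,-5 \right)} O{\left(-6 \right)} = 42 \left(\left(-5\right) \left(-1\right)\right) \left(30 - 5 \left(-6\right)^{2}\right) = 42 \cdot 5 \left(30 - 180\right) = 210 \left(30 - 180\right) = 210 \left(-150\right) = -31500$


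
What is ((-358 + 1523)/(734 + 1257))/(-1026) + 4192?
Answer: 8563273907/2042766 ≈ 4192.0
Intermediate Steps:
((-358 + 1523)/(734 + 1257))/(-1026) + 4192 = (1165/1991)*(-1/1026) + 4192 = -1165/2042766 + 4192 = 8563273907/2042766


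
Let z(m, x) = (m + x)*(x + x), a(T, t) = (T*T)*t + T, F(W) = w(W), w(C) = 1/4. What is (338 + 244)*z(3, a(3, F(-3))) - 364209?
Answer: -1255173/4 ≈ -3.1379e+5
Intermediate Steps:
w(C) = 1/4
F(W) = 1/4
a(T, t) = T + t*T**2 (a(T, t) = T**2*t + T = t*T**2 + T = T + t*T**2)
z(m, x) = 2*x*(m + x) (z(m, x) = (m + x)*(2*x) = 2*x*(m + x))
(338 + 244)*z(3, a(3, F(-3))) - 364209 = (338 + 244)*(2*(3*(1 + 3*(1/4)))*(3 + 3*(1 + 3*(1/4)))) - 364209 = 582*(2*(3*(1 + 3/4))*(3 + 3*(1 + 3/4))) - 364209 = 582*(2*(3*(7/4))*(3 + 3*(7/4))) - 364209 = 582*(2*(21/4)*(3 + 21/4)) - 364209 = 582*(2*(21/4)*(33/4)) - 364209 = 582*(693/8) - 364209 = 201663/4 - 364209 = -1255173/4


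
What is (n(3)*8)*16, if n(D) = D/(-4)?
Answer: -96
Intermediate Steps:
n(D) = -D/4 (n(D) = D*(-¼) = -D/4)
(n(3)*8)*16 = (-¼*3*8)*16 = -¾*8*16 = -6*16 = -96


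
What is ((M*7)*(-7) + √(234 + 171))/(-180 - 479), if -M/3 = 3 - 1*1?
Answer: -294/659 - 9*√5/659 ≈ -0.47667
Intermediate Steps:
M = -6 (M = -3*(3 - 1*1) = -3*(3 - 1) = -3*2 = -6)
((M*7)*(-7) + √(234 + 171))/(-180 - 479) = (-6*7*(-7) + √(234 + 171))/(-180 - 479) = (-42*(-7) + √405)/(-659) = (294 + 9*√5)*(-1/659) = -294/659 - 9*√5/659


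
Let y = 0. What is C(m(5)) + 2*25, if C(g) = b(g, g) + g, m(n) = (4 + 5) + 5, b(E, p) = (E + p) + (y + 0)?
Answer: 92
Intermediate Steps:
b(E, p) = E + p (b(E, p) = (E + p) + (0 + 0) = (E + p) + 0 = E + p)
m(n) = 14 (m(n) = 9 + 5 = 14)
C(g) = 3*g (C(g) = (g + g) + g = 2*g + g = 3*g)
C(m(5)) + 2*25 = 3*14 + 2*25 = 42 + 50 = 92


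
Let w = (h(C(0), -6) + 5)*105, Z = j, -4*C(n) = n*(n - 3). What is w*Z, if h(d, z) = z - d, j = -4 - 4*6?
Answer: 2940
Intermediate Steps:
C(n) = -n*(-3 + n)/4 (C(n) = -n*(n - 3)/4 = -n*(-3 + n)/4)
j = -28 (j = -4 - 24 = -28)
Z = -28
w = -105 (w = ((-6 - 0*(3 - 1*0)/4) + 5)*105 = ((-6 - 0*(3 + 0)/4) + 5)*105 = ((-6 - 0*3/4) + 5)*105 = ((-6 - 1*0) + 5)*105 = ((-6 + 0) + 5)*105 = (-6 + 5)*105 = -1*105 = -105)
w*Z = -105*(-28) = 2940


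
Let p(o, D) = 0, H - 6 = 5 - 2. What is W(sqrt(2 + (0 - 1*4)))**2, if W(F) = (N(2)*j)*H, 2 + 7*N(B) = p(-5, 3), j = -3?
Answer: 2916/49 ≈ 59.510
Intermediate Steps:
H = 9 (H = 6 + (5 - 2) = 6 + 3 = 9)
N(B) = -2/7 (N(B) = -2/7 + (1/7)*0 = -2/7 + 0 = -2/7)
W(F) = 54/7 (W(F) = -2/7*(-3)*9 = (6/7)*9 = 54/7)
W(sqrt(2 + (0 - 1*4)))**2 = (54/7)**2 = 2916/49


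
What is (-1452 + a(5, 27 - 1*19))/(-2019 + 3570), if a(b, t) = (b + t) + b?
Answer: -478/517 ≈ -0.92456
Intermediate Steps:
a(b, t) = t + 2*b
(-1452 + a(5, 27 - 1*19))/(-2019 + 3570) = (-1452 + ((27 - 1*19) + 2*5))/(-2019 + 3570) = (-1452 + ((27 - 19) + 10))/1551 = (-1452 + (8 + 10))*(1/1551) = (-1452 + 18)*(1/1551) = -1434*1/1551 = -478/517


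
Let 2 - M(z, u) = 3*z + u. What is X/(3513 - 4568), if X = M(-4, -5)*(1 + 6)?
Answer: -133/1055 ≈ -0.12607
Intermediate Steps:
M(z, u) = 2 - u - 3*z (M(z, u) = 2 - (3*z + u) = 2 - (u + 3*z) = 2 + (-u - 3*z) = 2 - u - 3*z)
X = 133 (X = (2 - 1*(-5) - 3*(-4))*(1 + 6) = (2 + 5 + 12)*7 = 19*7 = 133)
X/(3513 - 4568) = 133/(3513 - 4568) = 133/(-1055) = 133*(-1/1055) = -133/1055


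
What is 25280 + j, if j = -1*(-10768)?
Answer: 36048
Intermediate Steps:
j = 10768
25280 + j = 25280 + 10768 = 36048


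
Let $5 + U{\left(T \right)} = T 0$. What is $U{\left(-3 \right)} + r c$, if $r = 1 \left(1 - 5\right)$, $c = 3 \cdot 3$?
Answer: $-41$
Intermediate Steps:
$c = 9$
$r = -4$ ($r = 1 \left(-4\right) = -4$)
$U{\left(T \right)} = -5$ ($U{\left(T \right)} = -5 + T 0 = -5 + 0 = -5$)
$U{\left(-3 \right)} + r c = -5 - 36 = -41$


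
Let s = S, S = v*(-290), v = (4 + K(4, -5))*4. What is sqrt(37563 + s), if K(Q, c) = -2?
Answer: sqrt(35243) ≈ 187.73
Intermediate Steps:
v = 8 (v = (4 - 2)*4 = 2*4 = 8)
S = -2320 (S = 8*(-290) = -2320)
s = -2320
sqrt(37563 + s) = sqrt(37563 - 2320) = sqrt(35243)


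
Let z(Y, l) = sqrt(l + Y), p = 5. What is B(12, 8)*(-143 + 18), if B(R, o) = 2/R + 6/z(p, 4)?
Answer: -1625/6 ≈ -270.83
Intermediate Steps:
z(Y, l) = sqrt(Y + l)
B(R, o) = 2 + 2/R (B(R, o) = 2/R + 6/(sqrt(5 + 4)) = 2/R + 6/(sqrt(9)) = 2/R + 6/3 = 2/R + 6*(1/3) = 2/R + 2 = 2 + 2/R)
B(12, 8)*(-143 + 18) = (2 + 2/12)*(-143 + 18) = (2 + 2*(1/12))*(-125) = (2 + 1/6)*(-125) = (13/6)*(-125) = -1625/6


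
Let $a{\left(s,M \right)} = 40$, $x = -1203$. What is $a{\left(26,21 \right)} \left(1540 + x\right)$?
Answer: $13480$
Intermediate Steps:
$a{\left(26,21 \right)} \left(1540 + x\right) = 40 \left(1540 - 1203\right) = 40 \cdot 337 = 13480$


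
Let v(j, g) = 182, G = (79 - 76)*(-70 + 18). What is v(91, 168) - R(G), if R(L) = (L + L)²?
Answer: -97162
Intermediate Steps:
G = -156 (G = 3*(-52) = -156)
R(L) = 4*L² (R(L) = (2*L)² = 4*L²)
v(91, 168) - R(G) = 182 - 4*(-156)² = 182 - 4*24336 = 182 - 1*97344 = 182 - 97344 = -97162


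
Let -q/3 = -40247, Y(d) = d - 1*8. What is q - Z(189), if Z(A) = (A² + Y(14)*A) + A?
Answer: 83697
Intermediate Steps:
Y(d) = -8 + d (Y(d) = d - 8 = -8 + d)
Z(A) = A² + 7*A (Z(A) = (A² + (-8 + 14)*A) + A = (A² + 6*A) + A = A² + 7*A)
q = 120741 (q = -3*(-40247) = 120741)
q - Z(189) = 120741 - 189*(7 + 189) = 120741 - 189*196 = 120741 - 1*37044 = 120741 - 37044 = 83697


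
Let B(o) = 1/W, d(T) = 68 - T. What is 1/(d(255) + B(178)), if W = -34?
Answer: -34/6359 ≈ -0.0053468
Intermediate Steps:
B(o) = -1/34 (B(o) = 1/(-34) = -1/34)
1/(d(255) + B(178)) = 1/((68 - 1*255) - 1/34) = 1/((68 - 255) - 1/34) = 1/(-187 - 1/34) = 1/(-6359/34) = -34/6359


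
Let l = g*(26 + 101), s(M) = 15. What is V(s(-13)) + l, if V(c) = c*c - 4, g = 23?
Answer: 3142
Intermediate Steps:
V(c) = -4 + c**2 (V(c) = c**2 - 4 = -4 + c**2)
l = 2921 (l = 23*(26 + 101) = 23*127 = 2921)
V(s(-13)) + l = (-4 + 15**2) + 2921 = (-4 + 225) + 2921 = 221 + 2921 = 3142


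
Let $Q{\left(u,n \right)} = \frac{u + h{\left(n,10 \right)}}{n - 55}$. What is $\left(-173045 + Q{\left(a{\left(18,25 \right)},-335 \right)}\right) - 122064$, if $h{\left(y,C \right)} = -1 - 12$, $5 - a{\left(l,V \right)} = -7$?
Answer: $- \frac{115092509}{390} \approx -2.9511 \cdot 10^{5}$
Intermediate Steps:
$a{\left(l,V \right)} = 12$ ($a{\left(l,V \right)} = 5 - -7 = 5 + 7 = 12$)
$h{\left(y,C \right)} = -13$
$Q{\left(u,n \right)} = \frac{-13 + u}{-55 + n}$ ($Q{\left(u,n \right)} = \frac{u - 13}{n - 55} = \frac{-13 + u}{-55 + n}$)
$\left(-173045 + Q{\left(a{\left(18,25 \right)},-335 \right)}\right) - 122064 = \left(-173045 + \frac{-13 + 12}{-55 - 335}\right) - 122064 = \left(-173045 + \frac{1}{-390} \left(-1\right)\right) - 122064 = \left(-173045 - - \frac{1}{390}\right) - 122064 = \left(-173045 + \frac{1}{390}\right) - 122064 = - \frac{67487549}{390} - 122064 = - \frac{115092509}{390}$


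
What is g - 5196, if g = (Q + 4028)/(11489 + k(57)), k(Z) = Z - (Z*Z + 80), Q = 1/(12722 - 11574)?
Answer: -49009846591/9433116 ≈ -5195.5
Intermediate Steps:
Q = 1/1148 ≈ 0.00087108
k(Z) = -80 + Z - Z² (k(Z) = Z - (Z² + 80) = Z - (80 + Z²) = Z + (-80 - Z²) = -80 + Z - Z²)
g = 4624145/9433116 (g = (1/1148 + 4028)/(11489 + (-80 + 57 - 1*57²)) = 4624145/(1148*(11489 + (-80 + 57 - 1*3249))) = 4624145/(1148*(11489 + (-80 + 57 - 3249))) = 4624145/(1148*(11489 - 3272)) = (4624145/1148)/8217 = (4624145/1148)*(1/8217) = 4624145/9433116 ≈ 0.49020)
g - 5196 = 4624145/9433116 - 5196 = -49009846591/9433116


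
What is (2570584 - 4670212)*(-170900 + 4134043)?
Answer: -8321126010804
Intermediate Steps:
(2570584 - 4670212)*(-170900 + 4134043) = -2099628*3963143 = -8321126010804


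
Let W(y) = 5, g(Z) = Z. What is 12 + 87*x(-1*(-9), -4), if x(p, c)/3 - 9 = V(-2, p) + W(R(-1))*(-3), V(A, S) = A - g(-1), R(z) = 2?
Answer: -1815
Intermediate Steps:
V(A, S) = 1 + A (V(A, S) = A - 1*(-1) = A + 1 = 1 + A)
x(p, c) = -21 (x(p, c) = 27 + 3*((1 - 2) + 5*(-3)) = 27 + 3*(-1 - 15) = 27 + 3*(-16) = 27 - 48 = -21)
12 + 87*x(-1*(-9), -4) = 12 + 87*(-21) = 12 - 1827 = -1815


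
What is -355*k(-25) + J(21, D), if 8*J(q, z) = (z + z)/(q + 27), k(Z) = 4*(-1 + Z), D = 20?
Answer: 1772165/48 ≈ 36920.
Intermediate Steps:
k(Z) = -4 + 4*Z
J(q, z) = z/(4*(27 + q)) (J(q, z) = ((z + z)/(q + 27))/8 = ((2*z)/(27 + q))/8 = (2*z/(27 + q))/8 = z/(4*(27 + q)))
-355*k(-25) + J(21, D) = -355*(-4 + 4*(-25)) + (1/4)*20/(27 + 21) = -355*(-4 - 100) + (1/4)*20/48 = -355*(-104) + (1/4)*20*(1/48) = 36920 + 5/48 = 1772165/48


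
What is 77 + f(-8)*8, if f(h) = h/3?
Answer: 167/3 ≈ 55.667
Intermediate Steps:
f(h) = h/3 (f(h) = h*(1/3) = h/3)
77 + f(-8)*8 = 77 + ((1/3)*(-8))*8 = 77 - 8/3*8 = 77 - 64/3 = 167/3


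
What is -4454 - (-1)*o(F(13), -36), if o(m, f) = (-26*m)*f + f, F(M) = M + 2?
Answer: 9550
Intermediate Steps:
F(M) = 2 + M
o(m, f) = f - 26*f*m (o(m, f) = -26*f*m + f = f - 26*f*m)
-4454 - (-1)*o(F(13), -36) = -4454 - (-1)*(-36*(1 - 26*(2 + 13))) = -4454 - (-1)*(-36*(1 - 26*15)) = -4454 - (-1)*(-36*(1 - 390)) = -4454 - (-1)*(-36*(-389)) = -4454 - (-1)*14004 = -4454 - 1*(-14004) = -4454 + 14004 = 9550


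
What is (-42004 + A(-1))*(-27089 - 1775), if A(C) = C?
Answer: 1212432320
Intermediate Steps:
(-42004 + A(-1))*(-27089 - 1775) = (-42004 - 1)*(-27089 - 1775) = -42005*(-28864) = 1212432320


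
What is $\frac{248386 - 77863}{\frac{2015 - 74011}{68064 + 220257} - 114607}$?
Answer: $- \frac{49165361883}{33043676843} \approx -1.4879$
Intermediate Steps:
$\frac{248386 - 77863}{\frac{2015 - 74011}{68064 + 220257} - 114607} = \frac{170523}{- \frac{71996}{288321} - 114607} = \frac{170523}{- \frac{33043676843}{288321}} = 170523 \left(- \frac{288321}{33043676843}\right) = - \frac{49165361883}{33043676843}$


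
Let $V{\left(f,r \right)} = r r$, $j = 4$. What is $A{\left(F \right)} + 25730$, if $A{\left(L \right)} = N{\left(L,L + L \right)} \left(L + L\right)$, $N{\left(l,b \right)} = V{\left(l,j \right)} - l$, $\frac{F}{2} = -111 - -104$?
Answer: $24890$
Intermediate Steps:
$V{\left(f,r \right)} = r^{2}$
$F = -14$ ($F = 2 \left(-111 - -104\right) = 2 \left(-111 + 104\right) = 2 \left(-7\right) = -14$)
$N{\left(l,b \right)} = 16 - l$ ($N{\left(l,b \right)} = 4^{2} - l = 16 - l$)
$A{\left(L \right)} = 2 L \left(16 - L\right)$ ($A{\left(L \right)} = \left(16 - L\right) \left(L + L\right) = \left(16 - L\right) 2 L = 2 L \left(16 - L\right)$)
$A{\left(F \right)} + 25730 = 2 \left(-14\right) \left(16 - -14\right) + 25730 = 2 \left(-14\right) \left(16 + 14\right) + 25730 = 2 \left(-14\right) 30 + 25730 = -840 + 25730 = 24890$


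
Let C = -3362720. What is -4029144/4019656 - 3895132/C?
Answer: 65881487591/422405550760 ≈ 0.15597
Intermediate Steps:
-4029144/4019656 - 3895132/C = -4029144/4019656 - 3895132/(-3362720) = -4029144*1/4019656 - 3895132*(-1/3362720) = -503643/502457 + 973783/840680 = 65881487591/422405550760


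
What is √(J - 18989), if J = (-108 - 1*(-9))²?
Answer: 2*I*√2297 ≈ 95.854*I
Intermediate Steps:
J = 9801 (J = (-108 + 9)² = (-99)² = 9801)
√(J - 18989) = √(9801 - 18989) = √(-9188) = 2*I*√2297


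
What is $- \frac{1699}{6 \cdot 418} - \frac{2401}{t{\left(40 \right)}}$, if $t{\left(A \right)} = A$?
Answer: $- \frac{1522417}{25080} \approx -60.702$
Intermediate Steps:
$- \frac{1699}{6 \cdot 418} - \frac{2401}{t{\left(40 \right)}} = - \frac{1699}{6 \cdot 418} - \frac{2401}{40} = - \frac{1699}{2508} - \frac{2401}{40} = - \frac{1522417}{25080}$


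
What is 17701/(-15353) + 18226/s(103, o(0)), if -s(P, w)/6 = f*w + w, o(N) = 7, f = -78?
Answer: 111289372/24825801 ≈ 4.4828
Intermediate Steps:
s(P, w) = 462*w (s(P, w) = -6*(-78*w + w) = -(-462)*w = 462*w)
17701/(-15353) + 18226/s(103, o(0)) = 17701/(-15353) + 18226/((462*7)) = 17701*(-1/15353) + 18226/3234 = -17701/15353 + 18226*(1/3234) = -17701/15353 + 9113/1617 = 111289372/24825801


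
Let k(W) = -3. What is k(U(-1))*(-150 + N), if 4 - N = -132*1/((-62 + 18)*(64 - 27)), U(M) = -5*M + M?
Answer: 16215/37 ≈ 438.24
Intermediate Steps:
U(M) = -4*M
N = 145/37 (N = 4 - (-132)/((-62 + 18)*(64 - 27)) = 4 - (-132)/((-44*37)) = 4 - (-132)/(-1628) = 4 - (-132)*(-1)/1628 = 4 - 1*3/37 = 4 - 3/37 = 145/37 ≈ 3.9189)
k(U(-1))*(-150 + N) = -3*(-150 + 145/37) = -3*(-5405/37) = 16215/37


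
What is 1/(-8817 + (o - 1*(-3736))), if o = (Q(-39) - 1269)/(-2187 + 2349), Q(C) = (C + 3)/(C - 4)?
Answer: -774/3938753 ≈ -0.00019651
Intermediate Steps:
Q(C) = (3 + C)/(-4 + C)
o = -6059/774 (o = ((3 - 39)/(-4 - 39) - 1269)/(-2187 + 2349) = (-36/(-43) - 1269)/162 = (-1/43*(-36) - 1269)*(1/162) = (36/43 - 1269)*(1/162) = -54531/43*1/162 = -6059/774 ≈ -7.8282)
1/(-8817 + (o - 1*(-3736))) = 1/(-8817 + (-6059/774 - 1*(-3736))) = 1/(-8817 + (-6059/774 + 3736)) = 1/(-8817 + 2885605/774) = 1/(-3938753/774) = -774/3938753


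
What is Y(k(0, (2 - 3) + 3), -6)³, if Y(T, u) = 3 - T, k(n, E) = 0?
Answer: 27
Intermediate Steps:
Y(k(0, (2 - 3) + 3), -6)³ = (3 - 1*0)³ = (3 + 0)³ = 3³ = 27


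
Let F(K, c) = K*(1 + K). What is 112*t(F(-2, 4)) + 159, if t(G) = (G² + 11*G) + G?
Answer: 3295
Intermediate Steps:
t(G) = G² + 12*G
112*t(F(-2, 4)) + 159 = 112*((-2*(1 - 2))*(12 - 2*(1 - 2))) + 159 = 112*((-2*(-1))*(12 - 2*(-1))) + 159 = 112*(2*(12 + 2)) + 159 = 112*(2*14) + 159 = 112*28 + 159 = 3136 + 159 = 3295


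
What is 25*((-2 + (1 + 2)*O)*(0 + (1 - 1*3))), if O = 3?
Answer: -350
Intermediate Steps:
25*((-2 + (1 + 2)*O)*(0 + (1 - 1*3))) = 25*((-2 + (1 + 2)*3)*(0 + (1 - 1*3))) = 25*((-2 + 3*3)*(0 + (1 - 3))) = 25*((-2 + 9)*(0 - 2)) = 25*(7*(-2)) = 25*(-14) = -350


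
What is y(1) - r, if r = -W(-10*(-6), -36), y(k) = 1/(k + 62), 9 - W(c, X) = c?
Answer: -3212/63 ≈ -50.984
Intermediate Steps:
W(c, X) = 9 - c
y(k) = 1/(62 + k)
r = 51 (r = -(9 - (-10)*(-6)) = -(9 - 1*60) = -(9 - 60) = -1*(-51) = 51)
y(1) - r = 1/(62 + 1) - 1*51 = 1/63 - 51 = -3212/63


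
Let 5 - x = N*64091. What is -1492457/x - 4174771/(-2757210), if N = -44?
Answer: 850874936441/863928557210 ≈ 0.98489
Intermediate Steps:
x = 2820009 (x = 5 - (-44)*64091 = 5 - 1*(-2820004) = 5 + 2820004 = 2820009)
-1492457/x - 4174771/(-2757210) = -1492457/2820009 - 4174771/(-2757210) = -1492457*1/2820009 - 4174771*(-1/2757210) = -1492457/2820009 + 4174771/2757210 = 850874936441/863928557210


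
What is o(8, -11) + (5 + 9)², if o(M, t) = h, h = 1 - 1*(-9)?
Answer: 206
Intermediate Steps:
h = 10 (h = 1 + 9 = 10)
o(M, t) = 10
o(8, -11) + (5 + 9)² = 10 + (5 + 9)² = 10 + 14² = 10 + 196 = 206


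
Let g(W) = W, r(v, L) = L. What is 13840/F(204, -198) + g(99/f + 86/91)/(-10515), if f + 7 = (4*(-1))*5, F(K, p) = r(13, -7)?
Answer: -5675575657/2870595 ≈ -1977.1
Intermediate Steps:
F(K, p) = -7
f = -27 (f = -7 + (4*(-1))*5 = -7 - 4*5 = -7 - 20 = -27)
13840/F(204, -198) + g(99/f + 86/91)/(-10515) = 13840/(-7) + (99/(-27) + 86/91)/(-10515) = 13840*(-⅐) + (99*(-1/27) + 86*(1/91))*(-1/10515) = -13840/7 + (-11/3 + 86/91)*(-1/10515) = -13840/7 - 743/273*(-1/10515) = -13840/7 + 743/2870595 = -5675575657/2870595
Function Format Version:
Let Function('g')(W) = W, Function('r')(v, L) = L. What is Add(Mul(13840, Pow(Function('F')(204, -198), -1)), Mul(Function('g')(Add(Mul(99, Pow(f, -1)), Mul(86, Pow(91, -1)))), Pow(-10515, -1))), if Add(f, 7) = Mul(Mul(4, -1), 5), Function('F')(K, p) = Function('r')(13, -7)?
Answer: Rational(-5675575657, 2870595) ≈ -1977.1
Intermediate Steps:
Function('F')(K, p) = -7
f = -27 (f = Add(-7, Mul(Mul(4, -1), 5)) = Add(-7, Mul(-4, 5)) = Add(-7, -20) = -27)
Add(Mul(13840, Pow(Function('F')(204, -198), -1)), Mul(Function('g')(Add(Mul(99, Pow(f, -1)), Mul(86, Pow(91, -1)))), Pow(-10515, -1))) = Add(Mul(13840, Pow(-7, -1)), Mul(Add(Mul(99, Pow(-27, -1)), Mul(86, Pow(91, -1))), Pow(-10515, -1))) = Add(Mul(13840, Rational(-1, 7)), Mul(Add(Mul(99, Rational(-1, 27)), Mul(86, Rational(1, 91))), Rational(-1, 10515))) = Add(Rational(-13840, 7), Mul(Add(Rational(-11, 3), Rational(86, 91)), Rational(-1, 10515))) = Add(Rational(-13840, 7), Mul(Rational(-743, 273), Rational(-1, 10515))) = Add(Rational(-13840, 7), Rational(743, 2870595)) = Rational(-5675575657, 2870595)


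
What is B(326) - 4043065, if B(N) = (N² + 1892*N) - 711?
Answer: -3320708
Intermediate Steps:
B(N) = -711 + N² + 1892*N
B(326) - 4043065 = (-711 + 326² + 1892*326) - 4043065 = (-711 + 106276 + 616792) - 4043065 = 722357 - 4043065 = -3320708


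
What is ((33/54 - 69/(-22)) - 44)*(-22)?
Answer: 7970/9 ≈ 885.56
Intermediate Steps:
((33/54 - 69/(-22)) - 44)*(-22) = ((33*(1/54) - 69*(-1/22)) - 44)*(-22) = ((11/18 + 69/22) - 44)*(-22) = (371/99 - 44)*(-22) = -3985/99*(-22) = 7970/9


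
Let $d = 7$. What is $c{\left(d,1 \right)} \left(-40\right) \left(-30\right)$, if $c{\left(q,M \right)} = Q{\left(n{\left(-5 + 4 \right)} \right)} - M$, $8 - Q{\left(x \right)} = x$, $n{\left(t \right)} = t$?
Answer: $9600$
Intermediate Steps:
$Q{\left(x \right)} = 8 - x$
$c{\left(q,M \right)} = 9 - M$ ($c{\left(q,M \right)} = \left(8 - \left(-5 + 4\right)\right) - M = \left(8 - -1\right) - M = \left(8 + 1\right) - M = 9 - M$)
$c{\left(d,1 \right)} \left(-40\right) \left(-30\right) = \left(9 - 1\right) \left(-40\right) \left(-30\right) = 8 \left(-40\right) \left(-30\right) = \left(-320\right) \left(-30\right) = 9600$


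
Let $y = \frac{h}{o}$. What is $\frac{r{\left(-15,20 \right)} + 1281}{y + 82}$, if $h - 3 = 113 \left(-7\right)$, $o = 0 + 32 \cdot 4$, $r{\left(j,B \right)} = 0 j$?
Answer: $\frac{13664}{809} \approx 16.89$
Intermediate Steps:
$r{\left(j,B \right)} = 0$
$o = 128$ ($o = 0 + 128 = 128$)
$h = -788$ ($h = 3 + 113 \left(-7\right) = 3 - 791 = -788$)
$y = - \frac{197}{32}$ ($y = - \frac{788}{128} = \left(-788\right) \frac{1}{128} = - \frac{197}{32} \approx -6.1563$)
$\frac{r{\left(-15,20 \right)} + 1281}{y + 82} = \frac{0 + 1281}{- \frac{197}{32} + 82} = \frac{1281}{\frac{2427}{32}} = 1281 \cdot \frac{32}{2427} = \frac{13664}{809}$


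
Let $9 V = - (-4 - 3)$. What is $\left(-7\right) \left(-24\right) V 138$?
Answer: $18032$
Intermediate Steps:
$V = \frac{7}{9}$ ($V = \frac{\left(-1\right) \left(-4 - 3\right)}{9} = \frac{\left(-1\right) \left(-7\right)}{9} = \frac{1}{9} \cdot 7 = \frac{7}{9} \approx 0.77778$)
$\left(-7\right) \left(-24\right) V 138 = \left(-7\right) \left(-24\right) \frac{7}{9} \cdot 138 = 168 \cdot \frac{7}{9} \cdot 138 = \frac{392}{3} \cdot 138 = 18032$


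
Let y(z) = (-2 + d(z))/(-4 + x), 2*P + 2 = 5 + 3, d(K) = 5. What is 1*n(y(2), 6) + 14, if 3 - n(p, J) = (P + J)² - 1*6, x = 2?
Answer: -58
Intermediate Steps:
P = 3 (P = -1 + (5 + 3)/2 = -1 + (½)*8 = -1 + 4 = 3)
y(z) = -3/2 (y(z) = (-2 + 5)/(-4 + 2) = 3/(-2) = 3*(-½) = -3/2)
n(p, J) = 9 - (3 + J)² (n(p, J) = 3 - ((3 + J)² - 1*6) = 3 - ((3 + J)² - 6) = 3 - (-6 + (3 + J)²) = 3 + (6 - (3 + J)²) = 9 - (3 + J)²)
1*n(y(2), 6) + 14 = 1*(9 - (3 + 6)²) + 14 = 1*(9 - 1*9²) + 14 = 1*(9 - 1*81) + 14 = 1*(9 - 81) + 14 = 1*(-72) + 14 = -72 + 14 = -58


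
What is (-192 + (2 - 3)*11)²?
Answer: 41209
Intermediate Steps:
(-192 + (2 - 3)*11)² = (-192 - 1*11)² = (-192 - 11)² = (-203)² = 41209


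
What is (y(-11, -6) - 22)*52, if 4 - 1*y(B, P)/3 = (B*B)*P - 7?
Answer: 113828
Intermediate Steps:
y(B, P) = 33 - 3*P*B² (y(B, P) = 12 - 3*((B*B)*P - 7) = 12 - 3*(B²*P - 7) = 12 - 3*(P*B² - 7) = 12 - 3*(-7 + P*B²) = 12 + (21 - 3*P*B²) = 33 - 3*P*B²)
(y(-11, -6) - 22)*52 = ((33 - 3*(-6)*(-11)²) - 22)*52 = ((33 - 3*(-6)*121) - 22)*52 = ((33 + 2178) - 22)*52 = (2211 - 22)*52 = 2189*52 = 113828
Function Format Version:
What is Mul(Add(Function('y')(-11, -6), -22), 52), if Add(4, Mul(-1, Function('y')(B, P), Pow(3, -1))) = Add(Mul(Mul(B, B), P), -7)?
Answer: 113828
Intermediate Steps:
Function('y')(B, P) = Add(33, Mul(-3, P, Pow(B, 2))) (Function('y')(B, P) = Add(12, Mul(-3, Add(Mul(Mul(B, B), P), -7))) = Add(12, Mul(-3, Add(Mul(Pow(B, 2), P), -7))) = Add(12, Mul(-3, Add(Mul(P, Pow(B, 2)), -7))) = Add(12, Mul(-3, Add(-7, Mul(P, Pow(B, 2))))) = Add(12, Add(21, Mul(-3, P, Pow(B, 2)))) = Add(33, Mul(-3, P, Pow(B, 2))))
Mul(Add(Function('y')(-11, -6), -22), 52) = Mul(Add(Add(33, Mul(-3, -6, Pow(-11, 2))), -22), 52) = Mul(Add(Add(33, Mul(-3, -6, 121)), -22), 52) = Mul(Add(Add(33, 2178), -22), 52) = Mul(Add(2211, -22), 52) = Mul(2189, 52) = 113828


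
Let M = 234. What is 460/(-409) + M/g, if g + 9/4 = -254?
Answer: -854324/419225 ≈ -2.0379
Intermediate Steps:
g = -1025/4 (g = -9/4 - 254 = -1025/4 ≈ -256.25)
460/(-409) + M/g = 460/(-409) + 234/(-1025/4) = 460*(-1/409) + 234*(-4/1025) = -460/409 - 936/1025 = -854324/419225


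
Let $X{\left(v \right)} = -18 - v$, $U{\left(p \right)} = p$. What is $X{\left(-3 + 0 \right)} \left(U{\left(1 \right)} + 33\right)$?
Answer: $-510$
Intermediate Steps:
$X{\left(-3 + 0 \right)} \left(U{\left(1 \right)} + 33\right) = \left(-18 - \left(-3 + 0\right)\right) \left(1 + 33\right) = \left(-18 - -3\right) 34 = \left(-18 + 3\right) 34 = \left(-15\right) 34 = -510$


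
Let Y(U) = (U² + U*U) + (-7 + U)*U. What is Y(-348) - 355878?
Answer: 9870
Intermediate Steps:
Y(U) = 2*U² + U*(-7 + U) (Y(U) = (U² + U²) + U*(-7 + U) = 2*U² + U*(-7 + U))
Y(-348) - 355878 = -348*(-7 + 3*(-348)) - 355878 = -348*(-7 - 1044) - 355878 = -348*(-1051) - 355878 = 365748 - 355878 = 9870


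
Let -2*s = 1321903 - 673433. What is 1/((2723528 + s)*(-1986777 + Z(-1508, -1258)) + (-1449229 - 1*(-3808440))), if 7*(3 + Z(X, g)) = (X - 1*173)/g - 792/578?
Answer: -149702/713609224077411969 ≈ -2.0978e-13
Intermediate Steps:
s = -324235 (s = -(1321903 - 673433)/2 = -½*648470 = -324235)
Z(X, g) = -6465/2023 + (-173 + X)/(7*g) (Z(X, g) = -3 + ((X - 1*173)/g - 792/578)/7 = -3 + ((X - 173)/g - 792*1/578)/7 = -3 + ((-173 + X)/g - 396/289)/7 = -3 + (-396/289 + (-173 + X)/g)/7 = -3 + (-396/2023 + (-173 + X)/(7*g)) = -6465/2023 + (-173 + X)/(7*g))
1/((2723528 + s)*(-1986777 + Z(-1508, -1258)) + (-1449229 - 1*(-3808440))) = 1/((2723528 - 324235)*(-1986777 + (1/2023)*(-49997 - 6465*(-1258) + 289*(-1508))/(-1258)) + (-1449229 - 1*(-3808440))) = 1/(2399293*(-1986777 + (1/2023)*(-1/1258)*(-49997 + 8132970 - 435812)) + (-1449229 + 3808440)) = 1/(2399293*(-1986777 + (1/2023)*(-1/1258)*7647161) + 2359211) = 1/(2399293*(-1986777 - 449833/149702) + 2359211) = 1/(2399293*(-297424940287/149702) + 2359211) = 1/(-713609577256017091/149702 + 2359211) = 1/(-713609224077411969/149702) = -149702/713609224077411969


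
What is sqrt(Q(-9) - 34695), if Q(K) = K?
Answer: 12*I*sqrt(241) ≈ 186.29*I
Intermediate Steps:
sqrt(Q(-9) - 34695) = sqrt(-9 - 34695) = sqrt(-34704) = 12*I*sqrt(241)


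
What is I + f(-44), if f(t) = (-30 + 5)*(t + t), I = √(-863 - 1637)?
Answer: 2200 + 50*I ≈ 2200.0 + 50.0*I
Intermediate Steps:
I = 50*I (I = √(-2500) = 50*I ≈ 50.0*I)
f(t) = -50*t
I + f(-44) = 50*I - 50*(-44) = 50*I + 2200 = 2200 + 50*I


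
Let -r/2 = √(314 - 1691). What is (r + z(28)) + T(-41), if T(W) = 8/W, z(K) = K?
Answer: 1140/41 - 18*I*√17 ≈ 27.805 - 74.216*I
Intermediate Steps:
r = -18*I*√17 (r = -2*√(314 - 1691) = -18*I*√17 ≈ -74.216*I)
(r + z(28)) + T(-41) = (-18*I*√17 + 28) + 8/(-41) = (28 - 18*I*√17) + 8*(-1/41) = (28 - 18*I*√17) - 8/41 = 1140/41 - 18*I*√17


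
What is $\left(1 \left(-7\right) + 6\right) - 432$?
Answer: $-433$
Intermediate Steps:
$\left(1 \left(-7\right) + 6\right) - 432 = \left(-7 + 6\right) - 432 = -1 - 432 = -433$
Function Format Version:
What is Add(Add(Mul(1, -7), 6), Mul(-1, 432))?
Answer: -433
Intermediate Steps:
Add(Add(Mul(1, -7), 6), Mul(-1, 432)) = Add(Add(-7, 6), -432) = Add(-1, -432) = -433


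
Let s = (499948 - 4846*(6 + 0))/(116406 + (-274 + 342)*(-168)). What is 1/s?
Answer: 52491/235436 ≈ 0.22295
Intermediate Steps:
s = 235436/52491 (s = (499948 - 4846*6)/(116406 + 68*(-168)) = (499948 - 29076)/(116406 - 11424) = 470872/104982 = 470872*(1/104982) = 235436/52491 ≈ 4.4853)
1/s = 1/(235436/52491) = 52491/235436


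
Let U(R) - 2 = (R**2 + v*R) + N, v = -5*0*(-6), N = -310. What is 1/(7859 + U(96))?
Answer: 1/16767 ≈ 5.9641e-5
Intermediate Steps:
v = 0 (v = 0*(-6) = 0)
U(R) = -308 + R**2 (U(R) = 2 + ((R**2 + 0*R) - 310) = 2 + ((R**2 + 0) - 310) = 2 + (R**2 - 310) = 2 + (-310 + R**2) = -308 + R**2)
1/(7859 + U(96)) = 1/(7859 + (-308 + 96**2)) = 1/(7859 + (-308 + 9216)) = 1/(7859 + 8908) = 1/16767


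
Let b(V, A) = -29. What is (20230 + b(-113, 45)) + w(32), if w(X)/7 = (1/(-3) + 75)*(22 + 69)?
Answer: 203291/3 ≈ 67764.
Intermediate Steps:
w(X) = 142688/3 (w(X) = 7*((1/(-3) + 75)*(22 + 69)) = 7*((-1/3 + 75)*91) = 7*((224/3)*91) = 7*(20384/3) = 142688/3)
(20230 + b(-113, 45)) + w(32) = (20230 - 29) + 142688/3 = 20201 + 142688/3 = 203291/3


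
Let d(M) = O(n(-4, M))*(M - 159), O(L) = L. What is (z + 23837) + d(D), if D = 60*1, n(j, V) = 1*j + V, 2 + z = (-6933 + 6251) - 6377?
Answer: 11232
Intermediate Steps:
z = -7061 (z = -2 + ((-6933 + 6251) - 6377) = -2 + (-682 - 6377) = -2 - 7059 = -7061)
n(j, V) = V + j (n(j, V) = j + V = V + j)
D = 60
d(M) = (-159 + M)*(-4 + M) (d(M) = (M - 4)*(M - 159) = (-4 + M)*(-159 + M) = (-159 + M)*(-4 + M))
(z + 23837) + d(D) = (-7061 + 23837) + (-159 + 60)*(-4 + 60) = 16776 - 99*56 = 16776 - 5544 = 11232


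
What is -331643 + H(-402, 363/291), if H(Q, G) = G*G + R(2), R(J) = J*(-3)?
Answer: -3120470800/9409 ≈ -3.3165e+5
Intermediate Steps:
R(J) = -3*J
H(Q, G) = -6 + G² (H(Q, G) = G*G - 3*2 = G² - 6 = -6 + G²)
-331643 + H(-402, 363/291) = -331643 + (-6 + (363/291)²) = -331643 + (-6 + (363*(1/291))²) = -331643 + (-6 + (121/97)²) = -331643 + (-6 + 14641/9409) = -331643 - 41813/9409 = -3120470800/9409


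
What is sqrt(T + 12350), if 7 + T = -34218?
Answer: 25*I*sqrt(35) ≈ 147.9*I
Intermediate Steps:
T = -34225 (T = -7 - 34218 = -34225)
sqrt(T + 12350) = sqrt(-34225 + 12350) = sqrt(-21875) = 25*I*sqrt(35)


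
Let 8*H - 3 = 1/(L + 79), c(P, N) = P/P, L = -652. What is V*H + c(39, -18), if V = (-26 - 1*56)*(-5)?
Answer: 177241/1146 ≈ 154.66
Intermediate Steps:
c(P, N) = 1
V = 410 (V = (-26 - 56)*(-5) = -82*(-5) = 410)
H = 859/2292 (H = 3/8 + 1/(8*(-652 + 79)) = 3/8 + (⅛)/(-573) = 3/8 + (⅛)*(-1/573) = 3/8 - 1/4584 = 859/2292 ≈ 0.37478)
V*H + c(39, -18) = 410*(859/2292) + 1 = 176095/1146 + 1 = 177241/1146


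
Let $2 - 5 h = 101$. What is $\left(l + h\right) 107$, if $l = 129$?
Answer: $\frac{58422}{5} \approx 11684.0$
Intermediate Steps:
$h = - \frac{99}{5}$ ($h = \frac{2}{5} - \frac{101}{5} = - \frac{99}{5} \approx -19.8$)
$\left(l + h\right) 107 = \left(129 - \frac{99}{5}\right) 107 = \frac{546}{5} \cdot 107 = \frac{58422}{5}$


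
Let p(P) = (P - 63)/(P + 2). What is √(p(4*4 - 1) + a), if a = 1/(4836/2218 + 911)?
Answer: I*√836561532413407/17216189 ≈ 1.68*I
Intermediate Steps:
p(P) = (-63 + P)/(2 + P)
a = 1109/1012717 (a = 1/(4836*(1/2218) + 911) = 1/(2418/1109 + 911) = 1/(1012717/1109) = 1109/1012717 ≈ 0.0010951)
√(p(4*4 - 1) + a) = √((-63 + (4*4 - 1))/(2 + (4*4 - 1)) + 1109/1012717) = √((-63 + (16 - 1))/(2 + (16 - 1)) + 1109/1012717) = √((-63 + 15)/(2 + 15) + 1109/1012717) = √(-48/17 + 1109/1012717) = √(-48591563/17216189) = I*√836561532413407/17216189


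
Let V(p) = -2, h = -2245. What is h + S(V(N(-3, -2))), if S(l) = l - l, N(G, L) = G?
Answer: -2245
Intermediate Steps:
S(l) = 0
h + S(V(N(-3, -2))) = -2245 + 0 = -2245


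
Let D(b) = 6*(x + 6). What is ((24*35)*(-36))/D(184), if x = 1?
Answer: -720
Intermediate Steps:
D(b) = 42 (D(b) = 6*(1 + 6) = 6*7 = 42)
((24*35)*(-36))/D(184) = ((24*35)*(-36))/42 = (840*(-36))*(1/42) = -30240*1/42 = -720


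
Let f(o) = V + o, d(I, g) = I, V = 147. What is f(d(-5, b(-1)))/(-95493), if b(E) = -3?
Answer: -142/95493 ≈ -0.0014870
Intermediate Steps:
f(o) = 147 + o
f(d(-5, b(-1)))/(-95493) = (147 - 5)/(-95493) = 142*(-1/95493) = -142/95493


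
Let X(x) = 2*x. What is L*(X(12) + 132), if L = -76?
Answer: -11856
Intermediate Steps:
L*(X(12) + 132) = -76*(2*12 + 132) = -76*(24 + 132) = -76*156 = -11856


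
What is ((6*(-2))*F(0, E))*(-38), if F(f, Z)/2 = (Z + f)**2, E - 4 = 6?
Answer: 91200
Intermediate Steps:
E = 10 (E = 4 + 6 = 10)
F(f, Z) = 2*(Z + f)**2
((6*(-2))*F(0, E))*(-38) = ((6*(-2))*(2*(10 + 0)**2))*(-38) = -24*10**2*(-38) = -24*100*(-38) = -12*200*(-38) = -2400*(-38) = 91200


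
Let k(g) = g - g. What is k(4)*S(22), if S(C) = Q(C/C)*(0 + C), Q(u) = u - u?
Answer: 0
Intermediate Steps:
Q(u) = 0
S(C) = 0 (S(C) = 0*(0 + C) = 0*C = 0)
k(g) = 0
k(4)*S(22) = 0*0 = 0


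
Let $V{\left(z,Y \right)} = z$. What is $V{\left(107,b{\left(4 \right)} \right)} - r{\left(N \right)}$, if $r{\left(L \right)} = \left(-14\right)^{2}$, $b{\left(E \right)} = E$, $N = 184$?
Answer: $-89$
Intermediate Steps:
$r{\left(L \right)} = 196$
$V{\left(107,b{\left(4 \right)} \right)} - r{\left(N \right)} = 107 - 196 = -89$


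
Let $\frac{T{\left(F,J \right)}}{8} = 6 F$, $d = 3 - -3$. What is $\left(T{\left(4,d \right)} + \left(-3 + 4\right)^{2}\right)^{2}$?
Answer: $37249$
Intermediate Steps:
$d = 6$ ($d = 3 + 3 = 6$)
$T{\left(F,J \right)} = 48 F$ ($T{\left(F,J \right)} = 8 \cdot 6 F = 48 F$)
$\left(T{\left(4,d \right)} + \left(-3 + 4\right)^{2}\right)^{2} = \left(48 \cdot 4 + \left(-3 + 4\right)^{2}\right)^{2} = \left(192 + 1^{2}\right)^{2} = \left(192 + 1\right)^{2} = 193^{2} = 37249$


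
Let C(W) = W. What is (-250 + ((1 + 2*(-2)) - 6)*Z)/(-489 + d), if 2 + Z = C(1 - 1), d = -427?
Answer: 58/229 ≈ 0.25327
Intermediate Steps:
Z = -2 (Z = -2 + (1 - 1) = -2 + 0 = -2)
(-250 + ((1 + 2*(-2)) - 6)*Z)/(-489 + d) = (-250 + ((1 + 2*(-2)) - 6)*(-2))/(-489 - 427) = (-250 + ((1 - 4) - 6)*(-2))/(-916) = (-250 + (-3 - 6)*(-2))*(-1/916) = (-250 - 9*(-2))*(-1/916) = (-250 + 18)*(-1/916) = -232*(-1/916) = 58/229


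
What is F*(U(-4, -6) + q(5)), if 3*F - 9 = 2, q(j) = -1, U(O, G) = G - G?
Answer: -11/3 ≈ -3.6667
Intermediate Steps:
U(O, G) = 0
F = 11/3 (F = 3 + (⅓)*2 = 3 + ⅔ = 11/3 ≈ 3.6667)
F*(U(-4, -6) + q(5)) = 11*(0 - 1)/3 = (11/3)*(-1) = -11/3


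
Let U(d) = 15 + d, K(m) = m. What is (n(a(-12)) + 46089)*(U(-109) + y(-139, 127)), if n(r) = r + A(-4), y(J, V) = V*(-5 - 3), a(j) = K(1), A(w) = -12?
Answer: -51146580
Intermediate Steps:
a(j) = 1
y(J, V) = -8*V (y(J, V) = V*(-8) = -8*V)
n(r) = -12 + r (n(r) = r - 12 = -12 + r)
(n(a(-12)) + 46089)*(U(-109) + y(-139, 127)) = ((-12 + 1) + 46089)*((15 - 109) - 8*127) = (-11 + 46089)*(-94 - 1016) = 46078*(-1110) = -51146580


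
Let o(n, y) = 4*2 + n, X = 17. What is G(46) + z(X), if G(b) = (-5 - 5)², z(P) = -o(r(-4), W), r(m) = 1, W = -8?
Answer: 91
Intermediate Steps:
o(n, y) = 8 + n
z(P) = -9 (z(P) = -(8 + 1) = -1*9 = -9)
G(b) = 100 (G(b) = (-10)² = 100)
G(46) + z(X) = 100 - 9 = 91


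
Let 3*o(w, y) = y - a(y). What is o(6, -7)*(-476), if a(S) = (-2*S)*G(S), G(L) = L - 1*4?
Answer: -23324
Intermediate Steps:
G(L) = -4 + L (G(L) = L - 4 = -4 + L)
a(S) = -2*S*(-4 + S) (a(S) = (-2*S)*(-4 + S) = -2*S*(-4 + S))
o(w, y) = y/3 - 2*y*(4 - y)/3 (o(w, y) = (y - 2*y*(4 - y))/3 = y/3 - 2*y*(4 - y)/3)
o(6, -7)*(-476) = ((⅓)*(-7)*(-7 + 2*(-7)))*(-476) = ((⅓)*(-7)*(-7 - 14))*(-476) = ((⅓)*(-7)*(-21))*(-476) = 49*(-476) = -23324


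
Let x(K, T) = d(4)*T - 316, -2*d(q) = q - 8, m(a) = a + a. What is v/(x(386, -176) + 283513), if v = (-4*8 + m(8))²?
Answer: 256/282845 ≈ 0.00090509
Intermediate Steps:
m(a) = 2*a
d(q) = 4 - q/2 (d(q) = -(q - 8)/2 = -(-8 + q)/2 = 4 - q/2)
v = 256 (v = (-4*8 + 2*8)² = (-32 + 16)² = (-16)² = 256)
x(K, T) = -316 + 2*T (x(K, T) = (4 - ½*4)*T - 316 = (4 - 2)*T - 316 = 2*T - 316 = -316 + 2*T)
v/(x(386, -176) + 283513) = 256/((-316 + 2*(-176)) + 283513) = 256/((-316 - 352) + 283513) = 256/(-668 + 283513) = 256/282845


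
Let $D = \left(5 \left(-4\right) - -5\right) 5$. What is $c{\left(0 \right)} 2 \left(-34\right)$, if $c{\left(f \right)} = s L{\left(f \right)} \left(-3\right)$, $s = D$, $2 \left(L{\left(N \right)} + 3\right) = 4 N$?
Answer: $45900$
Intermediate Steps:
$L{\left(N \right)} = -3 + 2 N$ ($L{\left(N \right)} = -3 + \frac{4 N}{2} = -3 + 2 N$)
$D = -75$ ($D = \left(-20 + 5\right) 5 = \left(-15\right) 5 = -75$)
$s = -75$
$c{\left(f \right)} = -675 + 450 f$ ($c{\left(f \right)} = - 75 \left(-3 + 2 f\right) \left(-3\right) = \left(225 - 150 f\right) \left(-3\right) = -675 + 450 f$)
$c{\left(0 \right)} 2 \left(-34\right) = \left(-675 + 450 \cdot 0\right) 2 \left(-34\right) = \left(-675 + 0\right) 2 \left(-34\right) = \left(-675\right) 2 \left(-34\right) = \left(-1350\right) \left(-34\right) = 45900$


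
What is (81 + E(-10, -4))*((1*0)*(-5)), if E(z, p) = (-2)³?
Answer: 0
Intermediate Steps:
E(z, p) = -8
(81 + E(-10, -4))*((1*0)*(-5)) = (81 - 8)*((1*0)*(-5)) = 73*(0*(-5)) = 73*0 = 0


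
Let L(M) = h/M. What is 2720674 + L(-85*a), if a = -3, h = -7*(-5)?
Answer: 138754381/51 ≈ 2.7207e+6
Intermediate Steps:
h = 35
L(M) = 35/M
2720674 + L(-85*a) = 2720674 + 35/((-85*(-3))) = 2720674 + 35/255 = 2720674 + 35*(1/255) = 2720674 + 7/51 = 138754381/51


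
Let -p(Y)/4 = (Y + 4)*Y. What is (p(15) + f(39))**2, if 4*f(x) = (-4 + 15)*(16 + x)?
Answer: 15642025/16 ≈ 9.7763e+5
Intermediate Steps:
f(x) = 44 + 11*x/4 (f(x) = ((-4 + 15)*(16 + x))/4 = (11*(16 + x))/4 = (176 + 11*x)/4 = 44 + 11*x/4)
p(Y) = -4*Y*(4 + Y) (p(Y) = -4*(Y + 4)*Y = -4*(4 + Y)*Y = -4*Y*(4 + Y))
(p(15) + f(39))**2 = (-4*15*(4 + 15) + (44 + (11/4)*39))**2 = (-4*15*19 + (44 + 429/4))**2 = (-1140 + 605/4)**2 = (-3955/4)**2 = 15642025/16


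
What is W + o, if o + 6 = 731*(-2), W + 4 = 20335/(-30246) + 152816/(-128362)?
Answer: -2861089827275/1941218526 ≈ -1473.9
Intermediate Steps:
W = -11381031107/1941218526 (W = -4 + (20335/(-30246) + 152816/(-128362)) = -4 + (20335*(-1/30246) + 152816*(-1/128362)) = -4 + (-20335/30246 - 76408/64181) = -4 - 3616157003/1941218526 = -11381031107/1941218526 ≈ -5.8628)
o = -1468 (o = -6 + 731*(-2) = -6 - 1462 = -1468)
W + o = -11381031107/1941218526 - 1468 = -2861089827275/1941218526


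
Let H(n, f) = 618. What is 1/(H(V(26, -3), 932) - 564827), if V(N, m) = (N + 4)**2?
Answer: -1/564209 ≈ -1.7724e-6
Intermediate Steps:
V(N, m) = (4 + N)**2
1/(H(V(26, -3), 932) - 564827) = 1/(618 - 564827) = 1/(-564209) = -1/564209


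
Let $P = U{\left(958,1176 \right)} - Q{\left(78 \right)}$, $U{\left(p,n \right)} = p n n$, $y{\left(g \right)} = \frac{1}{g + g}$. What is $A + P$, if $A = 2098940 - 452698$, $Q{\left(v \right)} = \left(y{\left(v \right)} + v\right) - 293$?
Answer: $\frac{206939844539}{156} \approx 1.3265 \cdot 10^{9}$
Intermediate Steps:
$y{\left(g \right)} = \frac{1}{2 g}$
$U{\left(p,n \right)} = p n^{2}$ ($U{\left(p,n \right)} = n p n = p n^{2}$)
$Q{\left(v \right)} = -293 + v + \frac{1}{2 v}$ ($Q{\left(v \right)} = \left(\frac{1}{2 v} + v\right) - 293 = \left(v + \frac{1}{2 v}\right) - 293 = -293 + v + \frac{1}{2 v}$)
$A = 1646242$ ($A = 2098940 - 452698 = 1646242$)
$P = \frac{206683030787}{156}$ ($P = 958 \cdot 1176^{2} - \left(-293 + 78 + \frac{1}{2 \cdot 78}\right) = 958 \cdot 1382976 - \left(-293 + 78 + \frac{1}{2} \cdot \frac{1}{78}\right) = 1324891008 - \left(-293 + 78 + \frac{1}{156}\right) = 1324891008 - - \frac{33539}{156} = 1324891008 + \frac{33539}{156} = \frac{206683030787}{156} \approx 1.3249 \cdot 10^{9}$)
$A + P = 1646242 + \frac{206683030787}{156} = \frac{206939844539}{156}$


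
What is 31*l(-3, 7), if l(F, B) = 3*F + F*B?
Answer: -930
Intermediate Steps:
l(F, B) = 3*F + B*F
31*l(-3, 7) = 31*(-3*(3 + 7)) = 31*(-3*10) = 31*(-30) = -930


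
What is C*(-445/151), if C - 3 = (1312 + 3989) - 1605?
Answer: -1646055/151 ≈ -10901.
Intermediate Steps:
C = 3699 (C = 3 + ((1312 + 3989) - 1605) = 3 + (5301 - 1605) = 3 + 3696 = 3699)
C*(-445/151) = 3699*(-445/151) = -1646055/151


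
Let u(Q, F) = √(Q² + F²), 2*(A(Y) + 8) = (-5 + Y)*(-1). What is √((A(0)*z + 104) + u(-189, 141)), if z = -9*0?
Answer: √(104 + 3*√6178) ≈ 18.434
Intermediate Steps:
z = 0
A(Y) = -11/2 - Y/2 (A(Y) = -8 + ((-5 + Y)*(-1))/2 = -8 + (5 - Y)/2 = -8 + (5/2 - Y/2) = -11/2 - Y/2)
u(Q, F) = √(F² + Q²)
√((A(0)*z + 104) + u(-189, 141)) = √(((-11/2 - ½*0)*0 + 104) + √(141² + (-189)²)) = √(((-11/2 + 0)*0 + 104) + √(19881 + 35721)) = √((-11/2*0 + 104) + √55602) = √((0 + 104) + 3*√6178) = √(104 + 3*√6178)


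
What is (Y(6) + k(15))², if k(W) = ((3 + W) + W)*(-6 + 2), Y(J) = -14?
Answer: 21316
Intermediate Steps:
k(W) = -12 - 8*W (k(W) = (3 + 2*W)*(-4) = -12 - 8*W)
(Y(6) + k(15))² = (-14 + (-12 - 8*15))² = (-14 + (-12 - 120))² = (-14 - 132)² = (-146)² = 21316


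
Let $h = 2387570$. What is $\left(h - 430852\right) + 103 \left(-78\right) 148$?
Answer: $767686$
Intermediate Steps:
$\left(h - 430852\right) + 103 \left(-78\right) 148 = \left(2387570 - 430852\right) + 103 \left(-78\right) 148 = \left(2387570 - 430852\right) - 1189032 = 1956718 - 1189032 = 767686$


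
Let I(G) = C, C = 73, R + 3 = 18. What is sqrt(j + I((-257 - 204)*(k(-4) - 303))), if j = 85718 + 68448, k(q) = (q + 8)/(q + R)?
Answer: sqrt(154239) ≈ 392.73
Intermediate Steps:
R = 15 (R = -3 + 18 = 15)
k(q) = (8 + q)/(15 + q) (k(q) = (q + 8)/(q + 15) = (8 + q)/(15 + q))
I(G) = 73
j = 154166
sqrt(j + I((-257 - 204)*(k(-4) - 303))) = sqrt(154166 + 73) = sqrt(154239)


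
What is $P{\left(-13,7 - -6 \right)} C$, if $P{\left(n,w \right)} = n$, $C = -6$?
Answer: $78$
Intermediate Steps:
$P{\left(-13,7 - -6 \right)} C = \left(-13\right) \left(-6\right) = 78$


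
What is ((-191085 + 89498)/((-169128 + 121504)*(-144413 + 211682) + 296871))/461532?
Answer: 101587/1478435602381020 ≈ 6.8712e-11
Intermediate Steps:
((-191085 + 89498)/((-169128 + 121504)*(-144413 + 211682) + 296871))/461532 = -101587/(-47624*67269 + 296871)*(1/461532) = -101587/(-3203618856 + 296871)*(1/461532) = -101587/(-3203321985)*(1/461532) = -101587*(-1/3203321985)*(1/461532) = (101587/3203321985)*(1/461532) = 101587/1478435602381020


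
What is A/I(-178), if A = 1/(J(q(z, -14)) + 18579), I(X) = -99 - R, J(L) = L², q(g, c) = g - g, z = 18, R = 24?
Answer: -1/2285217 ≈ -4.3760e-7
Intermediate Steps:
q(g, c) = 0
I(X) = -123 (I(X) = -99 - 1*24 = -99 - 24 = -123)
A = 1/18579 (A = 1/(0² + 18579) = 1/(0 + 18579) = 1/18579 ≈ 5.3824e-5)
A/I(-178) = (1/18579)/(-123) = (1/18579)*(-1/123) = -1/2285217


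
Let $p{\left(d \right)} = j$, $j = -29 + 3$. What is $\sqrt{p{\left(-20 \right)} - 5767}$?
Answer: $i \sqrt{5793} \approx 76.112 i$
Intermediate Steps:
$j = -26$
$p{\left(d \right)} = -26$
$\sqrt{p{\left(-20 \right)} - 5767} = \sqrt{-26 - 5767} = \sqrt{-5793} = i \sqrt{5793}$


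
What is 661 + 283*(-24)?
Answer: -6131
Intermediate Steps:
661 + 283*(-24) = 661 - 6792 = -6131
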